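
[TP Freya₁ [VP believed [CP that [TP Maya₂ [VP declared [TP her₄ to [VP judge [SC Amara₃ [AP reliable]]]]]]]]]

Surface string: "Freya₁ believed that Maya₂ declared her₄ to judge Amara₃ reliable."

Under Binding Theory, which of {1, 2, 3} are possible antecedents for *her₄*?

*her* is a pronoun, so Principle B applies: it must be free in its binding domain.
Binding domain of *her₄*: the embedded TP, whose subject is Maya₂.
*Freya₁* c-commands the pronoun but from outside its binding domain, and is not c-commanded by it → coindexation permitted.
*Maya₂* c-commands the pronoun within its binding domain → coindexation would violate Principle B.
*Amara₃*: the pronoun c-commands this R-expression → coindexation would violate Principle C on *Amara₃*.

{1}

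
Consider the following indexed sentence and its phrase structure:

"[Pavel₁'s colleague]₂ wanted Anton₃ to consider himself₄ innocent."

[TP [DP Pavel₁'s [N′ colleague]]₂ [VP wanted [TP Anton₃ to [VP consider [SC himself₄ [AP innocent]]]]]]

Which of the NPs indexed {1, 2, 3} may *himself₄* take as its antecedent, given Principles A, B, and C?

{3}

*himself* is an anaphor, so Principle A applies: it must be bound in its binding domain.
Binding domain of *himself₄*: the embedded TP, whose subject is Anton₃.
*Pavel₁* does not c-command the anaphor → cannot bind it.
*[Pavel₁'s colleague]₂* c-commands the anaphor but is outside its binding domain → cannot satisfy Principle A.
*Anton₃* c-commands the anaphor within its binding domain → licit binder.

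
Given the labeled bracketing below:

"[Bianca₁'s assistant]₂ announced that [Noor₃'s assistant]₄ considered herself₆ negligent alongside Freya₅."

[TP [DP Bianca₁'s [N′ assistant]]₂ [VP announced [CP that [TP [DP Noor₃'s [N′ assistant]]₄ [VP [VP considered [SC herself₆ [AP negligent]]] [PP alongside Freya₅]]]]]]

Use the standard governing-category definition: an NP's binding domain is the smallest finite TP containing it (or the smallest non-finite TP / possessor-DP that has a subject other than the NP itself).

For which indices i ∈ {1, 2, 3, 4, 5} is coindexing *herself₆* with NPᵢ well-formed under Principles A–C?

{4}

*herself* is an anaphor, so Principle A applies: it must be bound in its binding domain.
Binding domain of *herself₆*: the embedded TP, whose subject is [Noor₃'s assistant]₄.
*Bianca₁* does not c-command the anaphor → cannot bind it.
*[Bianca₁'s assistant]₂* c-commands the anaphor but is outside its binding domain → cannot satisfy Principle A.
*Noor₃* does not c-command the anaphor → cannot bind it.
*[Noor₃'s assistant]₄* c-commands the anaphor within its binding domain → licit binder.
*Freya₅* does not c-command the anaphor → cannot bind it.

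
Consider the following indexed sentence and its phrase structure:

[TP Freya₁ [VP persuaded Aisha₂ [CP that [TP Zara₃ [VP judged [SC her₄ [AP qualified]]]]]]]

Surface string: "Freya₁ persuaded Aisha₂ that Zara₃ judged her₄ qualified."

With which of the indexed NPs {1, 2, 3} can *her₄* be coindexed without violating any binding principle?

{1, 2}

*her* is a pronoun, so Principle B applies: it must be free in its binding domain.
Binding domain of *her₄*: the embedded TP, whose subject is Zara₃.
*Freya₁* c-commands the pronoun but from outside its binding domain, and is not c-commanded by it → coindexation permitted.
*Aisha₂* c-commands the pronoun but from outside its binding domain, and is not c-commanded by it → coindexation permitted.
*Zara₃* c-commands the pronoun within its binding domain → coindexation would violate Principle B.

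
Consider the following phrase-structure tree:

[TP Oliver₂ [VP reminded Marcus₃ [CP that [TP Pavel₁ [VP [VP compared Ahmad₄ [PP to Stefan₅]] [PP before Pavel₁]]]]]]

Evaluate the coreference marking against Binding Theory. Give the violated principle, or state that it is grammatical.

Principle C

The two coindexed NPs are *Pavel₁* (the lower occurrence) and *Pavel₁* (the higher occurrence).
*Pavel₁* (the lower occurrence) is an R-expression. Principle C requires it to be free everywhere.
*Pavel₁* (the higher occurrence) c-commands it and carries the same index.
The R-expression is bound → Principle C violation.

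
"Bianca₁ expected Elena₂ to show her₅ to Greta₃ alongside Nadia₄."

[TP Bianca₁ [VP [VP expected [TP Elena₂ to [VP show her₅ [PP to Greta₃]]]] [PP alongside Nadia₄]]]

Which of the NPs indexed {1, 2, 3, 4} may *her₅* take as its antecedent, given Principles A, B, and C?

{1, 4}

*her* is a pronoun, so Principle B applies: it must be free in its binding domain.
Binding domain of *her₅*: the embedded TP, whose subject is Elena₂.
*Bianca₁* c-commands the pronoun but from outside its binding domain, and is not c-commanded by it → coindexation permitted.
*Elena₂* c-commands the pronoun within its binding domain → coindexation would violate Principle B.
*Greta₃*: the pronoun c-commands this R-expression → coindexation would violate Principle C on *Greta₃*.
*Nadia₄* and the pronoun do not c-command one another → neither Principle B nor Principle C is at stake; coindexation permitted.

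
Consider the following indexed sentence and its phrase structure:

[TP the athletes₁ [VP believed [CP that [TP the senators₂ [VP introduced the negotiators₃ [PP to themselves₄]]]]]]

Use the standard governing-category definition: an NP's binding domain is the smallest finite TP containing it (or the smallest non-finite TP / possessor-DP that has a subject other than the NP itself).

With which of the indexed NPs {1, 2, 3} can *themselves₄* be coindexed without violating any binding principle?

{2, 3}

*themselves* is an anaphor, so Principle A applies: it must be bound in its binding domain.
Binding domain of *themselves₄*: the embedded TP, whose subject is the senators₂.
*the athletes₁* c-commands the anaphor but is outside its binding domain → cannot satisfy Principle A.
*the senators₂* c-commands the anaphor within its binding domain → licit binder.
*the negotiators₃* c-commands the anaphor within its binding domain → licit binder.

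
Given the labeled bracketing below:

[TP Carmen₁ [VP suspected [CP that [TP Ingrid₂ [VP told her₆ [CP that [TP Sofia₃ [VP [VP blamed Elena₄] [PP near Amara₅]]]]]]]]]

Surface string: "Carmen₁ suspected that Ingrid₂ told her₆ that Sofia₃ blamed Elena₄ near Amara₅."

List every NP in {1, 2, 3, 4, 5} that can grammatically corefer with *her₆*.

{1}

*her* is a pronoun, so Principle B applies: it must be free in its binding domain.
Binding domain of *her₆*: the embedded TP, whose subject is Ingrid₂.
*Carmen₁* c-commands the pronoun but from outside its binding domain, and is not c-commanded by it → coindexation permitted.
*Ingrid₂* c-commands the pronoun within its binding domain → coindexation would violate Principle B.
*Sofia₃*: the pronoun c-commands this R-expression → coindexation would violate Principle C on *Sofia₃*.
*Elena₄*: the pronoun c-commands this R-expression → coindexation would violate Principle C on *Elena₄*.
*Amara₅*: the pronoun c-commands this R-expression → coindexation would violate Principle C on *Amara₅*.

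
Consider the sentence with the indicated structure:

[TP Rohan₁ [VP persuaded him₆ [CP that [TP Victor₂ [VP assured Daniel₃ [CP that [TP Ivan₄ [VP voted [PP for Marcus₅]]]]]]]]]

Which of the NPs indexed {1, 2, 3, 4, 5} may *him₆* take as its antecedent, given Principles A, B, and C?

*him* is a pronoun, so Principle B applies: it must be free in its binding domain.
Binding domain of *him₆*: the matrix TP, whose subject is Rohan₁.
*Rohan₁* c-commands the pronoun within its binding domain → coindexation would violate Principle B.
*Victor₂*: the pronoun c-commands this R-expression → coindexation would violate Principle C on *Victor₂*.
*Daniel₃*: the pronoun c-commands this R-expression → coindexation would violate Principle C on *Daniel₃*.
*Ivan₄*: the pronoun c-commands this R-expression → coindexation would violate Principle C on *Ivan₄*.
*Marcus₅*: the pronoun c-commands this R-expression → coindexation would violate Principle C on *Marcus₅*.

none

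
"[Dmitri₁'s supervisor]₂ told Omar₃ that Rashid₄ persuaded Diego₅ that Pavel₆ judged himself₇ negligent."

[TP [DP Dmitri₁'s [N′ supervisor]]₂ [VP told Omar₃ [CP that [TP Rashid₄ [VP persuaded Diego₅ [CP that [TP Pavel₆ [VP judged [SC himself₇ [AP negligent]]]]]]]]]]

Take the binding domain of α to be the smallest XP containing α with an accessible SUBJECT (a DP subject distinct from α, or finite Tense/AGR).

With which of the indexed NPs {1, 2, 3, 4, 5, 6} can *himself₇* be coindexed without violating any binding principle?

*himself* is an anaphor, so Principle A applies: it must be bound in its binding domain.
Binding domain of *himself₇*: the embedded TP, whose subject is Pavel₆.
*Dmitri₁* does not c-command the anaphor → cannot bind it.
*[Dmitri₁'s supervisor]₂* c-commands the anaphor but is outside its binding domain → cannot satisfy Principle A.
*Omar₃* c-commands the anaphor but is outside its binding domain → cannot satisfy Principle A.
*Rashid₄* c-commands the anaphor but is outside its binding domain → cannot satisfy Principle A.
*Diego₅* c-commands the anaphor but is outside its binding domain → cannot satisfy Principle A.
*Pavel₆* c-commands the anaphor within its binding domain → licit binder.

{6}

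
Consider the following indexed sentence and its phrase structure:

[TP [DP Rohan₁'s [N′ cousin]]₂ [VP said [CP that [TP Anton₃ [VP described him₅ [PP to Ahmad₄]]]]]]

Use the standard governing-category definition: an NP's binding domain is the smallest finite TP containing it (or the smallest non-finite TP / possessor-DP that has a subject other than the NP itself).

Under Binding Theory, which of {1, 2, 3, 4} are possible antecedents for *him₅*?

{1, 2}

*him* is a pronoun, so Principle B applies: it must be free in its binding domain.
Binding domain of *him₅*: the embedded TP, whose subject is Anton₃.
*Rohan₁* and the pronoun do not c-command one another → neither Principle B nor Principle C is at stake; coindexation permitted.
*[Rohan₁'s cousin]₂* c-commands the pronoun but from outside its binding domain, and is not c-commanded by it → coindexation permitted.
*Anton₃* c-commands the pronoun within its binding domain → coindexation would violate Principle B.
*Ahmad₄*: the pronoun c-commands this R-expression → coindexation would violate Principle C on *Ahmad₄*.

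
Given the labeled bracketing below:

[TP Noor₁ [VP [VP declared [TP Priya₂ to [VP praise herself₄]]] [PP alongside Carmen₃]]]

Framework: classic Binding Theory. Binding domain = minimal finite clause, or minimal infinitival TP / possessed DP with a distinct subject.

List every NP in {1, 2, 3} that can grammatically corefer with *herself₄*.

{2}

*herself* is an anaphor, so Principle A applies: it must be bound in its binding domain.
Binding domain of *herself₄*: the embedded TP, whose subject is Priya₂.
*Noor₁* c-commands the anaphor but is outside its binding domain → cannot satisfy Principle A.
*Priya₂* c-commands the anaphor within its binding domain → licit binder.
*Carmen₃* does not c-command the anaphor → cannot bind it.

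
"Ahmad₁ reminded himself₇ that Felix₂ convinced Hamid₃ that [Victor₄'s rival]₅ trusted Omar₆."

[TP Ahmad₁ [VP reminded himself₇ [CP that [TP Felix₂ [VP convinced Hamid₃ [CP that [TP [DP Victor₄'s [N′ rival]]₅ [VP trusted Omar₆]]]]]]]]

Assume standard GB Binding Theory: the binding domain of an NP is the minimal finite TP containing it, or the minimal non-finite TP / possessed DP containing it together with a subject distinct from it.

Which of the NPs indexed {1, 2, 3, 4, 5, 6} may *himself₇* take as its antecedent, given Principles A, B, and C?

*himself* is an anaphor, so Principle A applies: it must be bound in its binding domain.
Binding domain of *himself₇*: the matrix TP, whose subject is Ahmad₁.
*Ahmad₁* c-commands the anaphor within its binding domain → licit binder.
*Felix₂* does not c-command the anaphor → cannot bind it.
*Hamid₃* does not c-command the anaphor → cannot bind it.
*Victor₄* does not c-command the anaphor → cannot bind it.
*[Victor₄'s rival]₅* does not c-command the anaphor → cannot bind it.
*Omar₆* does not c-command the anaphor → cannot bind it.

{1}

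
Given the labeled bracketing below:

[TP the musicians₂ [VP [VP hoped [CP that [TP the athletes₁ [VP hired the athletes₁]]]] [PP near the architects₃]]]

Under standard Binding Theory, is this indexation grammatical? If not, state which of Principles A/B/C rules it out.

Principle C

The two coindexed NPs are *the athletes₁* (the lower occurrence) and *the athletes₁* (the higher occurrence).
*the athletes₁* (the lower occurrence) is an R-expression. Principle C requires it to be free everywhere.
*the athletes₁* (the higher occurrence) c-commands it and carries the same index.
The R-expression is bound → Principle C violation.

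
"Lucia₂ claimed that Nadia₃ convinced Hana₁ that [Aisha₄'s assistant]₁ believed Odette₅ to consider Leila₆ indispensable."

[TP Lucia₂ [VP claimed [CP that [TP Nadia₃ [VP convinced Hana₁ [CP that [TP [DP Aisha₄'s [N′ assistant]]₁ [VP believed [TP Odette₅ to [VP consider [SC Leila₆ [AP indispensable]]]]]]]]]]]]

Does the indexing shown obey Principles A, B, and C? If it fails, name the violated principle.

Principle C

The two coindexed NPs are *[Aisha₄'s assistant]₁* and *Hana₁*.
*[Aisha₄'s assistant]₁* is an R-expression. Principle C requires it to be free everywhere.
*Hana₁* c-commands it and carries the same index.
The R-expression is bound → Principle C violation.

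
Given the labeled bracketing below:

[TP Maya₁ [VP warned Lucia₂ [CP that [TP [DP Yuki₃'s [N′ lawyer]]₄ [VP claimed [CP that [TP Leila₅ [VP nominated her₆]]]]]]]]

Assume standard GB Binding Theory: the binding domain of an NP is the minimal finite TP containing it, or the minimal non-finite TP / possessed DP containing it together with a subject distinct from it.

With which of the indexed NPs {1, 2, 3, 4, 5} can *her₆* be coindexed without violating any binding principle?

*her* is a pronoun, so Principle B applies: it must be free in its binding domain.
Binding domain of *her₆*: the embedded TP, whose subject is Leila₅.
*Maya₁* c-commands the pronoun but from outside its binding domain, and is not c-commanded by it → coindexation permitted.
*Lucia₂* c-commands the pronoun but from outside its binding domain, and is not c-commanded by it → coindexation permitted.
*Yuki₃* and the pronoun do not c-command one another → neither Principle B nor Principle C is at stake; coindexation permitted.
*[Yuki₃'s lawyer]₄* c-commands the pronoun but from outside its binding domain, and is not c-commanded by it → coindexation permitted.
*Leila₅* c-commands the pronoun within its binding domain → coindexation would violate Principle B.

{1, 2, 3, 4}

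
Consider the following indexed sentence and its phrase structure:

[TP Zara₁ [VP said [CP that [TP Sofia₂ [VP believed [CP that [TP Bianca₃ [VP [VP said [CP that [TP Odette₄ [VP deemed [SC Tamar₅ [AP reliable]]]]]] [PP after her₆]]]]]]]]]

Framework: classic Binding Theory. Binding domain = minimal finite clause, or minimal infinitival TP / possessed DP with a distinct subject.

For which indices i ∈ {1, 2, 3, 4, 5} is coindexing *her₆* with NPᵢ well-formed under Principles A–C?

{1, 2, 4, 5}

*her* is a pronoun, so Principle B applies: it must be free in its binding domain.
Binding domain of *her₆*: the embedded TP, whose subject is Bianca₃.
*Zara₁* c-commands the pronoun but from outside its binding domain, and is not c-commanded by it → coindexation permitted.
*Sofia₂* c-commands the pronoun but from outside its binding domain, and is not c-commanded by it → coindexation permitted.
*Bianca₃* c-commands the pronoun within its binding domain → coindexation would violate Principle B.
*Odette₄* and the pronoun do not c-command one another → neither Principle B nor Principle C is at stake; coindexation permitted.
*Tamar₅* and the pronoun do not c-command one another → neither Principle B nor Principle C is at stake; coindexation permitted.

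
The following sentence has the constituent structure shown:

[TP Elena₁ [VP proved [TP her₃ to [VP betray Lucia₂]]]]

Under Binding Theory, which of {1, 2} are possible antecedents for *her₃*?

*her* is a pronoun, so Principle B applies: it must be free in its binding domain.
Binding domain of *her₃*: the matrix TP, whose subject is Elena₁.
*Elena₁* c-commands the pronoun within its binding domain → coindexation would violate Principle B.
*Lucia₂*: the pronoun c-commands this R-expression → coindexation would violate Principle C on *Lucia₂*.

none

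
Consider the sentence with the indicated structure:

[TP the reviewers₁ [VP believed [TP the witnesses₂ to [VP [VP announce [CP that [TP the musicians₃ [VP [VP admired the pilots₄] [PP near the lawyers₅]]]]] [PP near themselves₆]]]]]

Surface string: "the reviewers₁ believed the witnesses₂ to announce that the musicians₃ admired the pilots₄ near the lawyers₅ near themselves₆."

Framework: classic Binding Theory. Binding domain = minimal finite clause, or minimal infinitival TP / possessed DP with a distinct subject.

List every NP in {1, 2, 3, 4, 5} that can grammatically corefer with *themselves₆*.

{2}

*themselves* is an anaphor, so Principle A applies: it must be bound in its binding domain.
Binding domain of *themselves₆*: the embedded TP, whose subject is the witnesses₂.
*the reviewers₁* c-commands the anaphor but is outside its binding domain → cannot satisfy Principle A.
*the witnesses₂* c-commands the anaphor within its binding domain → licit binder.
*the musicians₃* does not c-command the anaphor → cannot bind it.
*the pilots₄* does not c-command the anaphor → cannot bind it.
*the lawyers₅* does not c-command the anaphor → cannot bind it.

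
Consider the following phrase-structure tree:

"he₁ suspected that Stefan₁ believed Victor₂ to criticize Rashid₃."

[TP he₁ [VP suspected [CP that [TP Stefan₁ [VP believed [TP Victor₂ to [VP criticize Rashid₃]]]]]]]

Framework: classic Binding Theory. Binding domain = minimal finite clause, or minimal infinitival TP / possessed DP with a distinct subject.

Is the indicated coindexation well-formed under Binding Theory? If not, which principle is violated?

Principle C

The two coindexed NPs are *he₁* and *Stefan₁*.
*Stefan₁* is an R-expression. Principle C requires it to be free everywhere.
*he₁* c-commands it and carries the same index.
The R-expression is bound → Principle C violation.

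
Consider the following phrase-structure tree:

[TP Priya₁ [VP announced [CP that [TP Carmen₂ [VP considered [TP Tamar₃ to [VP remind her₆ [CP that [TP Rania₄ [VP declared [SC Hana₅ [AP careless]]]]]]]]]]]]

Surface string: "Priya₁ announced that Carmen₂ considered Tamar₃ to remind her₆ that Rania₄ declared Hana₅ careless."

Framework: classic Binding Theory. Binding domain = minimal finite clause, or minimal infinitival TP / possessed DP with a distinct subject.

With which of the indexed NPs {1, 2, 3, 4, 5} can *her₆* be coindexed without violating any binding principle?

{1, 2}

*her* is a pronoun, so Principle B applies: it must be free in its binding domain.
Binding domain of *her₆*: the embedded TP, whose subject is Tamar₃.
*Priya₁* c-commands the pronoun but from outside its binding domain, and is not c-commanded by it → coindexation permitted.
*Carmen₂* c-commands the pronoun but from outside its binding domain, and is not c-commanded by it → coindexation permitted.
*Tamar₃* c-commands the pronoun within its binding domain → coindexation would violate Principle B.
*Rania₄*: the pronoun c-commands this R-expression → coindexation would violate Principle C on *Rania₄*.
*Hana₅*: the pronoun c-commands this R-expression → coindexation would violate Principle C on *Hana₅*.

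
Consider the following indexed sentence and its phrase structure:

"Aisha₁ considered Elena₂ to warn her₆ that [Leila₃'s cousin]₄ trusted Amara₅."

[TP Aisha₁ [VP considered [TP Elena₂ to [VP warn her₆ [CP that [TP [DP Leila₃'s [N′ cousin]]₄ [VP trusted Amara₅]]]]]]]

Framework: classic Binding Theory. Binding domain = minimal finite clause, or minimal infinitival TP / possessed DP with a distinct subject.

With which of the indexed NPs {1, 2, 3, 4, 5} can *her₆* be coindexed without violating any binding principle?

*her* is a pronoun, so Principle B applies: it must be free in its binding domain.
Binding domain of *her₆*: the embedded TP, whose subject is Elena₂.
*Aisha₁* c-commands the pronoun but from outside its binding domain, and is not c-commanded by it → coindexation permitted.
*Elena₂* c-commands the pronoun within its binding domain → coindexation would violate Principle B.
*Leila₃*: the pronoun c-commands this R-expression → coindexation would violate Principle C on *Leila₃*.
*[Leila₃'s cousin]₄*: the pronoun c-commands this R-expression → coindexation would violate Principle C on *[Leila₃'s cousin]₄*.
*Amara₅*: the pronoun c-commands this R-expression → coindexation would violate Principle C on *Amara₅*.

{1}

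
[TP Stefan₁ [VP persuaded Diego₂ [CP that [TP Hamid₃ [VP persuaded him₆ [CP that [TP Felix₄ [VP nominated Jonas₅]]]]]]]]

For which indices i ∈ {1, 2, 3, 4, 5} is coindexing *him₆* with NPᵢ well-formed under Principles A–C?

*him* is a pronoun, so Principle B applies: it must be free in its binding domain.
Binding domain of *him₆*: the embedded TP, whose subject is Hamid₃.
*Stefan₁* c-commands the pronoun but from outside its binding domain, and is not c-commanded by it → coindexation permitted.
*Diego₂* c-commands the pronoun but from outside its binding domain, and is not c-commanded by it → coindexation permitted.
*Hamid₃* c-commands the pronoun within its binding domain → coindexation would violate Principle B.
*Felix₄*: the pronoun c-commands this R-expression → coindexation would violate Principle C on *Felix₄*.
*Jonas₅*: the pronoun c-commands this R-expression → coindexation would violate Principle C on *Jonas₅*.

{1, 2}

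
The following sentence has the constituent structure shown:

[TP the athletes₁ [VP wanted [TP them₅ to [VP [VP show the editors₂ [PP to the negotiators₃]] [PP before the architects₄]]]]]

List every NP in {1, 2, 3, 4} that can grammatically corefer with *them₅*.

*them* is a pronoun, so Principle B applies: it must be free in its binding domain.
Binding domain of *them₅*: the matrix TP, whose subject is the athletes₁.
*the athletes₁* c-commands the pronoun within its binding domain → coindexation would violate Principle B.
*the editors₂*: the pronoun c-commands this R-expression → coindexation would violate Principle C on *the editors₂*.
*the negotiators₃*: the pronoun c-commands this R-expression → coindexation would violate Principle C on *the negotiators₃*.
*the architects₄*: the pronoun c-commands this R-expression → coindexation would violate Principle C on *the architects₄*.

none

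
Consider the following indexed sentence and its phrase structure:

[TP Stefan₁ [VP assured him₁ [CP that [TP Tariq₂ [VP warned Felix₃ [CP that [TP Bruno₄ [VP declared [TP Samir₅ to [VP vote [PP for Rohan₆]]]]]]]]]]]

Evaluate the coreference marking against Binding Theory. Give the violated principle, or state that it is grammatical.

The two coindexed NPs are *Stefan₁* and *him₁*.
*him₁* is a pronoun. Its binding domain is the matrix TP, whose subject is Stefan₁.
*Stefan₁* c-commands it within that domain and carries the same index.
The pronoun is locally bound → Principle B violation.

Principle B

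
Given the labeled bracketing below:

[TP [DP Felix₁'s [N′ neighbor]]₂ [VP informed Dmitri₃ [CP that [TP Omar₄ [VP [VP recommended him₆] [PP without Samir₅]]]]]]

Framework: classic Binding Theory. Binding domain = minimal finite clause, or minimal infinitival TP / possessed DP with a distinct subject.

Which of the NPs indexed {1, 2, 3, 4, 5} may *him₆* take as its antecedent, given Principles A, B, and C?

*him* is a pronoun, so Principle B applies: it must be free in its binding domain.
Binding domain of *him₆*: the embedded TP, whose subject is Omar₄.
*Felix₁* and the pronoun do not c-command one another → neither Principle B nor Principle C is at stake; coindexation permitted.
*[Felix₁'s neighbor]₂* c-commands the pronoun but from outside its binding domain, and is not c-commanded by it → coindexation permitted.
*Dmitri₃* c-commands the pronoun but from outside its binding domain, and is not c-commanded by it → coindexation permitted.
*Omar₄* c-commands the pronoun within its binding domain → coindexation would violate Principle B.
*Samir₅* and the pronoun do not c-command one another → neither Principle B nor Principle C is at stake; coindexation permitted.

{1, 2, 3, 5}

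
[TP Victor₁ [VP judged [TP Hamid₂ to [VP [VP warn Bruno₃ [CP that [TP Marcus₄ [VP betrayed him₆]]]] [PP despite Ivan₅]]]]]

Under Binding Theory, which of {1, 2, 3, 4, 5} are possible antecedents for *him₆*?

{1, 2, 3, 5}

*him* is a pronoun, so Principle B applies: it must be free in its binding domain.
Binding domain of *him₆*: the embedded TP, whose subject is Marcus₄.
*Victor₁* c-commands the pronoun but from outside its binding domain, and is not c-commanded by it → coindexation permitted.
*Hamid₂* c-commands the pronoun but from outside its binding domain, and is not c-commanded by it → coindexation permitted.
*Bruno₃* c-commands the pronoun but from outside its binding domain, and is not c-commanded by it → coindexation permitted.
*Marcus₄* c-commands the pronoun within its binding domain → coindexation would violate Principle B.
*Ivan₅* and the pronoun do not c-command one another → neither Principle B nor Principle C is at stake; coindexation permitted.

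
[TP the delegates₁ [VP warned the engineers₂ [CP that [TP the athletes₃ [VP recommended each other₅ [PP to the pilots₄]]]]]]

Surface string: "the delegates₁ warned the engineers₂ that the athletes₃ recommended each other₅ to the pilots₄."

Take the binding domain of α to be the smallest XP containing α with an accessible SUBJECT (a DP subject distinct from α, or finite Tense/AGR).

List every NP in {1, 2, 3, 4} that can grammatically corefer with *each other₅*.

{3}

*each other* is an anaphor, so Principle A applies: it must be bound in its binding domain.
Binding domain of *each other₅*: the embedded TP, whose subject is the athletes₃.
*the delegates₁* c-commands the anaphor but is outside its binding domain → cannot satisfy Principle A.
*the engineers₂* c-commands the anaphor but is outside its binding domain → cannot satisfy Principle A.
*the athletes₃* c-commands the anaphor within its binding domain → licit binder.
*the pilots₄* does not c-command the anaphor → cannot bind it.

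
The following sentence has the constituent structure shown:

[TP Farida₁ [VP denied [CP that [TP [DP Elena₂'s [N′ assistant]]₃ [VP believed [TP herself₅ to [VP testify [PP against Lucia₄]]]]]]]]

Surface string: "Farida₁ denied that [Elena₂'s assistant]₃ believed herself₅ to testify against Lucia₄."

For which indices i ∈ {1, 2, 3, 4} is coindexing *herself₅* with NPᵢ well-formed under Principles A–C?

*herself* is an anaphor, so Principle A applies: it must be bound in its binding domain.
Binding domain of *herself₅*: the embedded TP, whose subject is [Elena₂'s assistant]₃.
*Farida₁* c-commands the anaphor but is outside its binding domain → cannot satisfy Principle A.
*Elena₂* does not c-command the anaphor → cannot bind it.
*[Elena₂'s assistant]₃* c-commands the anaphor within its binding domain → licit binder.
*Lucia₄* does not c-command the anaphor → cannot bind it.

{3}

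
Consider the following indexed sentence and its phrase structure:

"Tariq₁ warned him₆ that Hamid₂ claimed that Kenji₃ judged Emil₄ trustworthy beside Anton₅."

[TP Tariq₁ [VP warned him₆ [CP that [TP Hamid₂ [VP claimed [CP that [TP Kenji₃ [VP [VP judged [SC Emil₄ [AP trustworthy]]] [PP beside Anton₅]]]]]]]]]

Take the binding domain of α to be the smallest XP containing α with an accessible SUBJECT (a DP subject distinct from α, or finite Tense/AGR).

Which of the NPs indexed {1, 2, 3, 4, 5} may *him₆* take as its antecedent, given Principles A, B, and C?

none

*him* is a pronoun, so Principle B applies: it must be free in its binding domain.
Binding domain of *him₆*: the matrix TP, whose subject is Tariq₁.
*Tariq₁* c-commands the pronoun within its binding domain → coindexation would violate Principle B.
*Hamid₂*: the pronoun c-commands this R-expression → coindexation would violate Principle C on *Hamid₂*.
*Kenji₃*: the pronoun c-commands this R-expression → coindexation would violate Principle C on *Kenji₃*.
*Emil₄*: the pronoun c-commands this R-expression → coindexation would violate Principle C on *Emil₄*.
*Anton₅*: the pronoun c-commands this R-expression → coindexation would violate Principle C on *Anton₅*.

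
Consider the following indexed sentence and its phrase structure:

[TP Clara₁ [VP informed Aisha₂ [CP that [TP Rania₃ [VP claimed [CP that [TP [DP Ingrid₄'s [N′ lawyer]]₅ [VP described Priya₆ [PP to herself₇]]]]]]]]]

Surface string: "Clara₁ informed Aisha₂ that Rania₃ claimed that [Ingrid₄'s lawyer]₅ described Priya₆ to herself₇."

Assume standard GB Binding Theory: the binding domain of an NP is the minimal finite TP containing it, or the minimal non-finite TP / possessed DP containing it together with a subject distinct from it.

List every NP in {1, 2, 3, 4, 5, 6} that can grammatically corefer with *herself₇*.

{5, 6}

*herself* is an anaphor, so Principle A applies: it must be bound in its binding domain.
Binding domain of *herself₇*: the embedded TP, whose subject is [Ingrid₄'s lawyer]₅.
*Clara₁* c-commands the anaphor but is outside its binding domain → cannot satisfy Principle A.
*Aisha₂* c-commands the anaphor but is outside its binding domain → cannot satisfy Principle A.
*Rania₃* c-commands the anaphor but is outside its binding domain → cannot satisfy Principle A.
*Ingrid₄* does not c-command the anaphor → cannot bind it.
*[Ingrid₄'s lawyer]₅* c-commands the anaphor within its binding domain → licit binder.
*Priya₆* c-commands the anaphor within its binding domain → licit binder.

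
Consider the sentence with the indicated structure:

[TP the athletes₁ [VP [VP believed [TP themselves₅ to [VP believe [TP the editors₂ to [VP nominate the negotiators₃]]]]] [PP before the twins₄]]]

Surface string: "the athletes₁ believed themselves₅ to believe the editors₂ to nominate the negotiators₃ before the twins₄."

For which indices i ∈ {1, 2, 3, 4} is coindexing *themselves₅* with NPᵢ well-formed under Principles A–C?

*themselves* is an anaphor, so Principle A applies: it must be bound in its binding domain.
Binding domain of *themselves₅*: the matrix TP, whose subject is the athletes₁.
*the athletes₁* c-commands the anaphor within its binding domain → licit binder.
*the editors₂* does not c-command the anaphor → cannot bind it.
*the negotiators₃* does not c-command the anaphor → cannot bind it.
*the twins₄* does not c-command the anaphor → cannot bind it.

{1}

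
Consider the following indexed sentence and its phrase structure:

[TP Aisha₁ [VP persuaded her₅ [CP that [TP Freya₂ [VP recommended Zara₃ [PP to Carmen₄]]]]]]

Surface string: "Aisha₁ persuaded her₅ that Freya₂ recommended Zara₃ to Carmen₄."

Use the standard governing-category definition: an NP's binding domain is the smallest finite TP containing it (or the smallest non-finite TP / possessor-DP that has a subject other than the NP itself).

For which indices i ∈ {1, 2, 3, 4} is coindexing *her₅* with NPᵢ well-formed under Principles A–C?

*her* is a pronoun, so Principle B applies: it must be free in its binding domain.
Binding domain of *her₅*: the matrix TP, whose subject is Aisha₁.
*Aisha₁* c-commands the pronoun within its binding domain → coindexation would violate Principle B.
*Freya₂*: the pronoun c-commands this R-expression → coindexation would violate Principle C on *Freya₂*.
*Zara₃*: the pronoun c-commands this R-expression → coindexation would violate Principle C on *Zara₃*.
*Carmen₄*: the pronoun c-commands this R-expression → coindexation would violate Principle C on *Carmen₄*.

none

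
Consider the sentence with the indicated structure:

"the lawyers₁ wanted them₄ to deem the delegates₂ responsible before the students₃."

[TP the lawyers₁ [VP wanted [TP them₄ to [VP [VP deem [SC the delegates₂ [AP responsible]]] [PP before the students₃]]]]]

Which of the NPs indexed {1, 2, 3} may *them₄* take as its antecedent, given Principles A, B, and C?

*them* is a pronoun, so Principle B applies: it must be free in its binding domain.
Binding domain of *them₄*: the matrix TP, whose subject is the lawyers₁.
*the lawyers₁* c-commands the pronoun within its binding domain → coindexation would violate Principle B.
*the delegates₂*: the pronoun c-commands this R-expression → coindexation would violate Principle C on *the delegates₂*.
*the students₃*: the pronoun c-commands this R-expression → coindexation would violate Principle C on *the students₃*.

none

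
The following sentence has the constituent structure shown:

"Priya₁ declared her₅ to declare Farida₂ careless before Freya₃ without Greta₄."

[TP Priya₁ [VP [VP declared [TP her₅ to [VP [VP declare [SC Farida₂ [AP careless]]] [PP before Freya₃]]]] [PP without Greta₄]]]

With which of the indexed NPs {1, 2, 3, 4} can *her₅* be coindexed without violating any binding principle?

*her* is a pronoun, so Principle B applies: it must be free in its binding domain.
Binding domain of *her₅*: the matrix TP, whose subject is Priya₁.
*Priya₁* c-commands the pronoun within its binding domain → coindexation would violate Principle B.
*Farida₂*: the pronoun c-commands this R-expression → coindexation would violate Principle C on *Farida₂*.
*Freya₃*: the pronoun c-commands this R-expression → coindexation would violate Principle C on *Freya₃*.
*Greta₄* and the pronoun do not c-command one another → neither Principle B nor Principle C is at stake; coindexation permitted.

{4}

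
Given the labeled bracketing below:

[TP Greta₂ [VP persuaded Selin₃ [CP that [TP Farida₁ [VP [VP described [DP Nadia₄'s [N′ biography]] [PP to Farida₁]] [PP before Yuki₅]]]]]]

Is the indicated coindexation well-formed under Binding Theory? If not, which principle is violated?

The two coindexed NPs are *Farida₁* (the lower occurrence) and *Farida₁* (the higher occurrence).
*Farida₁* (the lower occurrence) is an R-expression. Principle C requires it to be free everywhere.
*Farida₁* (the higher occurrence) c-commands it and carries the same index.
The R-expression is bound → Principle C violation.

Principle C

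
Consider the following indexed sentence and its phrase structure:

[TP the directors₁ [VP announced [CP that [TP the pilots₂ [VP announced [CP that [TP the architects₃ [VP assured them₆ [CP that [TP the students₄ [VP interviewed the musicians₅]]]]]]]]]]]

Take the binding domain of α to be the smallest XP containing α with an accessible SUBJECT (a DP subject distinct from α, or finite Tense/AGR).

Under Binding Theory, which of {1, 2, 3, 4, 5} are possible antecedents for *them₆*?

*them* is a pronoun, so Principle B applies: it must be free in its binding domain.
Binding domain of *them₆*: the embedded TP, whose subject is the architects₃.
*the directors₁* c-commands the pronoun but from outside its binding domain, and is not c-commanded by it → coindexation permitted.
*the pilots₂* c-commands the pronoun but from outside its binding domain, and is not c-commanded by it → coindexation permitted.
*the architects₃* c-commands the pronoun within its binding domain → coindexation would violate Principle B.
*the students₄*: the pronoun c-commands this R-expression → coindexation would violate Principle C on *the students₄*.
*the musicians₅*: the pronoun c-commands this R-expression → coindexation would violate Principle C on *the musicians₅*.

{1, 2}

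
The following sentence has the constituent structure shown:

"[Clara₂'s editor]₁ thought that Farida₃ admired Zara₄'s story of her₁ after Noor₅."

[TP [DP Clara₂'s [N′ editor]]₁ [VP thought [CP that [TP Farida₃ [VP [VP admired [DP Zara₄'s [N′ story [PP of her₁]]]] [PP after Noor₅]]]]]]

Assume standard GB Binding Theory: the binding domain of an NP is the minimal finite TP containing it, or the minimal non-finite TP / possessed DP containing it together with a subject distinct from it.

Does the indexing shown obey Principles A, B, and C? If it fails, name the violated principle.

grammatical

The two coindexed NPs are *[Clara₂'s editor]₁* and *her₁*.
*her₁* is a pronoun; its binding domain is the possessed DP, whose subject is Zara₄. Within that domain it is c-commanded only by *Zara₄*, which carries a different index — the pronoun is free locally, so Principle B holds.
*[Clara₂'s editor]₁* is an R-expression; *her₁* does not c-command it, and no other NP shares its index, so Principle C is satisfied.
All principles are respected.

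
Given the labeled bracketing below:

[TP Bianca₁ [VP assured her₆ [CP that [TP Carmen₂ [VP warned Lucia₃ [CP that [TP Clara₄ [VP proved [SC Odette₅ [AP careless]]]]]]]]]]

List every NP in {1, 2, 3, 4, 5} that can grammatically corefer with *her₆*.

*her* is a pronoun, so Principle B applies: it must be free in its binding domain.
Binding domain of *her₆*: the matrix TP, whose subject is Bianca₁.
*Bianca₁* c-commands the pronoun within its binding domain → coindexation would violate Principle B.
*Carmen₂*: the pronoun c-commands this R-expression → coindexation would violate Principle C on *Carmen₂*.
*Lucia₃*: the pronoun c-commands this R-expression → coindexation would violate Principle C on *Lucia₃*.
*Clara₄*: the pronoun c-commands this R-expression → coindexation would violate Principle C on *Clara₄*.
*Odette₅*: the pronoun c-commands this R-expression → coindexation would violate Principle C on *Odette₅*.

none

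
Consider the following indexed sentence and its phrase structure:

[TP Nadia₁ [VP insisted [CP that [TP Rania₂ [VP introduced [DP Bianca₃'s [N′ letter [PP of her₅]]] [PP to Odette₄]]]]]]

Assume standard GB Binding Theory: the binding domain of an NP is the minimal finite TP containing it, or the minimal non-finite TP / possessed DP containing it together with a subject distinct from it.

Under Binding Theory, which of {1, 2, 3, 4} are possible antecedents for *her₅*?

{1, 2, 4}

*her* is a pronoun, so Principle B applies: it must be free in its binding domain.
Binding domain of *her₅*: the possessed DP, whose subject is Bianca₃.
*Nadia₁* c-commands the pronoun but from outside its binding domain, and is not c-commanded by it → coindexation permitted.
*Rania₂* c-commands the pronoun but from outside its binding domain, and is not c-commanded by it → coindexation permitted.
*Bianca₃* c-commands the pronoun within its binding domain → coindexation would violate Principle B.
*Odette₄* and the pronoun do not c-command one another → neither Principle B nor Principle C is at stake; coindexation permitted.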